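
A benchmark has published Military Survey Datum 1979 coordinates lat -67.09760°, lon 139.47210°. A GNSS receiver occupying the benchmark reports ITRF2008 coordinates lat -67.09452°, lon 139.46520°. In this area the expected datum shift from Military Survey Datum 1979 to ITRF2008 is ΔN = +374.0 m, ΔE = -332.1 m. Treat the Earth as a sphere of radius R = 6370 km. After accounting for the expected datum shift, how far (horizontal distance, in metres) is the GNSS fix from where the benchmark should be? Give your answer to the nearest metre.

Observed coordinate differences: Δφ = +0.00308°, Δλ = -0.00690°.
Converting to metres (1° lat = 111177 m, cos φ = 0.389163): observed ΔN = 342.4 m, observed ΔE = -298.5 m.
Subtracting the expected shift leaves a residual of 342.4 − (374.0) = -31.6 m north and -298.5 − (-332.1) = 33.6 m east.
Residual distance = √((-31.6)² + 33.6²) = 46.1 m.

46 m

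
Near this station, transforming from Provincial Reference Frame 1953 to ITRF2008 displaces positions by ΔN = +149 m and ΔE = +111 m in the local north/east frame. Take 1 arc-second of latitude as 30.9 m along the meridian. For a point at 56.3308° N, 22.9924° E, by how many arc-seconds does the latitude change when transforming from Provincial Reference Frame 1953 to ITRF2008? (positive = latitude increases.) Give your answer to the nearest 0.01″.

Δφ = 4.82″

1″ of latitude = 30.90 m, so Δφ = 149.0 / 30.90 = 4.822″.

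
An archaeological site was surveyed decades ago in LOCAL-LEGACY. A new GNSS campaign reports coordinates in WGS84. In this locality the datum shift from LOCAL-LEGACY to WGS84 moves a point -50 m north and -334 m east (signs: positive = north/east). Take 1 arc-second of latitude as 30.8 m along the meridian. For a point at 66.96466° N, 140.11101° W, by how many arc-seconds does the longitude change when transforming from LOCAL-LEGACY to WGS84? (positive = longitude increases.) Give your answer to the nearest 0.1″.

At latitude 66.96466°, cos φ = 0.391299.
1″ of longitude at this latitude = 30.80 × cos φ = 12.0520 m, so Δλ = -334.0 / 12.0520 = -27.713″.

Δλ = -27.7″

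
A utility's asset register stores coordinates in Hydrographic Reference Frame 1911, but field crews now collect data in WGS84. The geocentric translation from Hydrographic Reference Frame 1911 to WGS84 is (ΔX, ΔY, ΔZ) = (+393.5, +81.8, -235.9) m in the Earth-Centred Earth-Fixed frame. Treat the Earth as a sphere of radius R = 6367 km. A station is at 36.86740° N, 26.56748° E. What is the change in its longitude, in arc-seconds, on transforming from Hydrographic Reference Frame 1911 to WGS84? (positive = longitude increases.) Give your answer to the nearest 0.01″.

Δλ = -4.16″

sin φ = 0.599965, cos φ = 0.800026, sin λ = 0.447252, cos λ = 0.894408.
East component: ΔE = −sin λ·ΔX + cos λ·ΔY = −(0.447252)(393.5) + (0.894408)(81.8) = -102.83 m.
1° of latitude spans πR/180 = 111125 m; at latitude φ, 1° of longitude spans that × cos φ = 88903.0 m, so Δλ = -102.83 / 88903.0 × 3600 = -4.164″.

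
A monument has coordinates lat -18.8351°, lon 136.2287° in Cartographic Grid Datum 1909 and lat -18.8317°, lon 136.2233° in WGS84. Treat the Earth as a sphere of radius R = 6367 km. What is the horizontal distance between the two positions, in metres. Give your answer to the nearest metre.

682 m

Δφ = -18.8317° − -18.8351° = +0.0034°; Δλ = 136.2233° − 136.2287° = -0.0054°.
1° along a meridian = πR/180 = 111125 m.
ΔN = Δφ × 111125 = 377.8 m; ΔE = Δλ × 111125 × cos(-18.8351°) = -0.0054 × 111125 × 0.946452 = -567.9 m.
Distance = √(ΔE² + ΔN²) = √((-567.9)² + 377.8²) = 682.1 m.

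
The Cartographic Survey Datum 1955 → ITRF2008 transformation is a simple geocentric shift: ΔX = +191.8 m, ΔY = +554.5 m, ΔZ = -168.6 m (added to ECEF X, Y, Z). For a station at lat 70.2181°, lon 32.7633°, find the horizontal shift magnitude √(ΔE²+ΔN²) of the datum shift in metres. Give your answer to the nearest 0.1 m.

610.5 m

The local east axis at (φ, λ) is (−sin λ, cos λ, 0), so ΔE = −sin(32.7633°)·191.8 + cos(32.7633°)·554.5 = 362.49 m.
The local north axis is (−sin φ cos λ, −sin φ sin λ, cos φ), giving ΔN = -151.769 − 282.370 − 57.061 = -491.20 m.
Horizontal magnitude = √(ΔE² + ΔN²) = √(362.49² + (-491.20)²) = 610.47 m.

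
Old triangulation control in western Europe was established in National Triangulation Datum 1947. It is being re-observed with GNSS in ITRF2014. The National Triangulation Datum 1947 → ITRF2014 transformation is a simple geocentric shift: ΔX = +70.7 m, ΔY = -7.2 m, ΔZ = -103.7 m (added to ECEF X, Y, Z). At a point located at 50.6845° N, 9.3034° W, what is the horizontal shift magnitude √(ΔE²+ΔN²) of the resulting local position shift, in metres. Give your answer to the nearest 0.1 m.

120.7 m

At φ = 50.6845°, λ = -9.3034°: sin φ = 0.773669, cos φ = 0.633590, sin λ = -0.161662, cos λ = 0.986846.
ΔE = −sin λ·ΔX + cos λ·ΔY = −(-0.161662)·(70.7) + (0.986846)·(-7.2) = 4.32 m.
ΔN = −sin φ cos λ·ΔX − sin φ sin λ·ΔY + cos φ·ΔZ = −(0.773669)(0.986846)(70.7) − (0.773669)(-0.161662)(-7.2) + (0.633590)(-103.7) = -120.58 m.
Horizontal magnitude = √(ΔE² + ΔN²) = √(4.32² + (-120.58)²) = 120.66 m.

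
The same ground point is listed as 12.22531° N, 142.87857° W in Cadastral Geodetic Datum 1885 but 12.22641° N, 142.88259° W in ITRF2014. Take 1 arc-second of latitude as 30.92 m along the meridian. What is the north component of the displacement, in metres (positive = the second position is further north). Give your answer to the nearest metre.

ΔN = 122 m

Δφ = 12.22641° − 12.22531° = +0.00110°; Δλ = -142.88259° − -142.87857° = -0.00402°.
1° of latitude = 3600 × 30.92 = 111312 m.
ΔN = Δφ × 111312 = 122.4 m; ΔE = Δλ × 111312 × cos(12.22531°) = -0.00402 × 111312 × 0.977322 = -437.3 m.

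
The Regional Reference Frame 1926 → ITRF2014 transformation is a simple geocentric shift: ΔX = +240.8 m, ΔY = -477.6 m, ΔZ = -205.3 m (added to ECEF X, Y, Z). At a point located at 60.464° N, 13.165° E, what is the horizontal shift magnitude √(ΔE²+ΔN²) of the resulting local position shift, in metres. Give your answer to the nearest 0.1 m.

560.9 m

The local east axis at (φ, λ) is (−sin λ, cos λ, 0), so ΔE = −sin(13.165°)·240.8 + cos(13.165°)·(-477.6) = -519.89 m.
The local north axis is (−sin φ cos λ, −sin φ sin λ, cos φ), giving ΔN = -204.001 + 94.640 − 101.207 = -210.57 m.
Horizontal magnitude = √(ΔE² + ΔN²) = √((-519.89)² + (-210.57)²) = 560.92 m.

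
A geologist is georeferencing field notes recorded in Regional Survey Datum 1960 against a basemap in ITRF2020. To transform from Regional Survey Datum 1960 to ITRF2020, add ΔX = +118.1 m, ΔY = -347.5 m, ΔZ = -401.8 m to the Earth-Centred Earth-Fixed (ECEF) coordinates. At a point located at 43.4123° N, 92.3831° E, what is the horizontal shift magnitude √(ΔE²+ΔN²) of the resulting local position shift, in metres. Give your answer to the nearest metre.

The local east axis at (φ, λ) is (−sin λ, cos λ, 0), so ΔE = −sin(92.3831°)·118.1 + cos(92.3831°)·(-347.5) = -103.55 m.
The local north axis is (−sin φ cos λ, −sin φ sin λ, cos φ), giving ΔN = 3.375 + 238.611 − 291.878 = -49.89 m.
Horizontal magnitude = √(ΔE² + ΔN²) = √((-103.55)² + (-49.89)²) = 114.94 m.

115 m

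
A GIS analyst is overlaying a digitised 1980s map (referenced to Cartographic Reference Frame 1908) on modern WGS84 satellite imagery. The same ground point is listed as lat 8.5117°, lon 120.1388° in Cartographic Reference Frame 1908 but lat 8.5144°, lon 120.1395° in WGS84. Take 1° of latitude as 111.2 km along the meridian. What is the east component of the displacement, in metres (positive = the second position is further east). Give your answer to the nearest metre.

ΔE = 77 m

Δφ = 8.5144° − 8.5117° = +0.0027°; Δλ = 120.1395° − 120.1388° = +0.0007°.
ΔN = Δφ × 111200 = 300.2 m; ΔE = Δλ × 111200 × cos(8.5117°) = +0.0007 × 111200 × 0.988986 = 77.0 m.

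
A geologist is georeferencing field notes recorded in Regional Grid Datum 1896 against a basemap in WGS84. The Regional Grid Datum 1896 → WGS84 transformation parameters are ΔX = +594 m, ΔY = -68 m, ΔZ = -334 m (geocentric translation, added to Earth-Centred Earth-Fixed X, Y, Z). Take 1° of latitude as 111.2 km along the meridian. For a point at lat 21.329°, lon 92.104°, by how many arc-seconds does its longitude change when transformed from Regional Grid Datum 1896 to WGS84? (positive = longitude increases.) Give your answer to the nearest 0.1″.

Δλ = -20.5″

sin φ = 0.363723, cos φ = 0.931507, sin λ = 0.999326, cos λ = -0.036713.
East component: ΔE = −sin λ·ΔX + cos λ·ΔY = −(0.999326)(594) + (-0.036713)(-68) = -591.10 m.
1° of latitude spans 111200 m; at latitude φ, 1° of longitude spans that × cos φ = 103583.6 m, so Δλ = -591.10 / 103583.6 × 3600 = -20.544″.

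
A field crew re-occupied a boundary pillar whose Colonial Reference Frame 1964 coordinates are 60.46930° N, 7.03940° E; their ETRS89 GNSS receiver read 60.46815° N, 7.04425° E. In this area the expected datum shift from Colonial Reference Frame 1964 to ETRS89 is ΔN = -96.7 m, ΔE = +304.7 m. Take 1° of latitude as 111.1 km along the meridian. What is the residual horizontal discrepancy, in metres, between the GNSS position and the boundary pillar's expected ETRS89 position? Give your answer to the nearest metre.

Observed coordinate differences: Δφ = -0.00115°, Δλ = +0.00485°.
Converting to metres (1° lat = 111100 m, cos φ = 0.492890): observed ΔN = -127.8 m, observed ΔE = 265.6 m.
Subtracting the expected shift leaves a residual of -127.8 − (-96.7) = -31.1 m north and 265.6 − (304.7) = -39.1 m east.
Residual distance = √((-31.1)² + (-39.1)²) = 49.9 m.

50 m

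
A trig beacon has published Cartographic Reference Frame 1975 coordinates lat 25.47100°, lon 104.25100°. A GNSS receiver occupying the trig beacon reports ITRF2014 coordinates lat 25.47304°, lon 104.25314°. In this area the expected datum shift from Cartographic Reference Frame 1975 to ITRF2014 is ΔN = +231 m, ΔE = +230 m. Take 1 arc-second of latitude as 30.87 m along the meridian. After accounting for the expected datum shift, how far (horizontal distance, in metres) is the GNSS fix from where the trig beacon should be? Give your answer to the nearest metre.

Observed coordinate differences: Δφ = +0.00204°, Δλ = +0.00214°.
Converting to metres (1° lat = 111132 m, cos φ = 0.902803): observed ΔN = 226.7 m, observed ΔE = 214.7 m.
Subtracting the expected shift leaves a residual of 226.7 − (231) = -4.3 m north and 214.7 − (230) = -15.3 m east.
Residual distance = √((-4.3)² + (-15.3)²) = 15.9 m.

16 m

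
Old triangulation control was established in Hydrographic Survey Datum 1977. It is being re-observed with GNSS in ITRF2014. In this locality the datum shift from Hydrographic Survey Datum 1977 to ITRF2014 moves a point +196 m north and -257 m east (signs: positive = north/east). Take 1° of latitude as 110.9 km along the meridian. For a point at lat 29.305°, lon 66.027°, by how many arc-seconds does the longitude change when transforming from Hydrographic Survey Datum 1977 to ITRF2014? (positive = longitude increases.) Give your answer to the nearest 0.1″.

Δλ = -9.6″

At latitude 29.305°, cos φ = 0.872027.
1° of longitude at this latitude = 110.9 × cos φ = 96.71 km, so Δλ = -257.0 / 96707.7 = -0.0026575° = -9.567″.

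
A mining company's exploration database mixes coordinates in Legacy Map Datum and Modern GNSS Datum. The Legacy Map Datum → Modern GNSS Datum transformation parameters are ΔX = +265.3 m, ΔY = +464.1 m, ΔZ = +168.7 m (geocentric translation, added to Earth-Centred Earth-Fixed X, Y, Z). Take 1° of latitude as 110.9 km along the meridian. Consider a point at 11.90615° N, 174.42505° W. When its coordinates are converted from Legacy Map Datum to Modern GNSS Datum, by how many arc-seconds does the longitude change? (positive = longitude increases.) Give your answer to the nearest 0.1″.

sin φ = 0.206309, cos φ = 0.978487, sin λ = -0.097148, cos λ = -0.995270.
East component: ΔE = −sin λ·ΔX + cos λ·ΔY = −(-0.097148)(265.3) + (-0.995270)(464.1) = -436.13 m.
1° of latitude spans 110900 m; at latitude φ, 1° of longitude spans that × cos φ = 108514.2 m, so Δλ = -436.13 / 108514.2 × 3600 = -14.469″.

Δλ = -14.5″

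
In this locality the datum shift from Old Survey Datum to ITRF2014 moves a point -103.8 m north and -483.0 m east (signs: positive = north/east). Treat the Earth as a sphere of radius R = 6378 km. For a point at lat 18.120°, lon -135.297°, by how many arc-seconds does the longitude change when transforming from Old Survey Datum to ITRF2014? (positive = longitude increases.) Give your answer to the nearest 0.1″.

Δλ = -16.4″

At latitude 18.120°, cos φ = 0.950407.
One radian of longitude at latitude φ spans R cos φ, so Δλ = ΔE / (R cos φ) = -483.0 / (6378000 × 0.950407) = -7.9681e-05 rad = -16.435″.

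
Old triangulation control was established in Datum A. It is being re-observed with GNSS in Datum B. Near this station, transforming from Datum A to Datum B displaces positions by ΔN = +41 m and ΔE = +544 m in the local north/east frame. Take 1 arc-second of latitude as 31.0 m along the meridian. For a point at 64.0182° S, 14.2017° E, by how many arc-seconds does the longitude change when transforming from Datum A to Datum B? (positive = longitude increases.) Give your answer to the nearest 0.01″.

At latitude -64.0182°, cos φ = 0.438086.
1″ of longitude at this latitude = 31.00 × cos φ = 13.5807 m, so Δλ = 544.0 / 13.5807 = 40.057″.

Δλ = 40.06″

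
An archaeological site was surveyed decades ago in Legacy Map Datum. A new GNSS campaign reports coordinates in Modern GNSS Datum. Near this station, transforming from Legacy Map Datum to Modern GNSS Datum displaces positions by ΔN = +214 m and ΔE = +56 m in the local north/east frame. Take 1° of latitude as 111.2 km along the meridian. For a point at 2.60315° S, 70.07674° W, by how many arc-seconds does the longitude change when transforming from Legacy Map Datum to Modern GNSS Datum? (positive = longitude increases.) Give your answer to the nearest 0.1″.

Δλ = 1.8″

At latitude -2.60315°, cos φ = 0.998968.
1° of longitude at this latitude = 111.2 × cos φ = 111.09 km, so Δλ = 56.0 / 111085.2 = 0.0005041° = 1.815″.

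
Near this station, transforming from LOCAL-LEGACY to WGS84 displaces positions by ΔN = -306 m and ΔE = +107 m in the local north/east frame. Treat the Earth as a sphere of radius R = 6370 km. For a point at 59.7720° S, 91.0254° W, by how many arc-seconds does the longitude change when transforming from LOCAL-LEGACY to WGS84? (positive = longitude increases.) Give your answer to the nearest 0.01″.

At latitude -59.7720°, cos φ = 0.503442.
One radian of longitude at latitude φ spans R cos φ, so Δλ = ΔE / (R cos φ) = 107.0 / (6370000 × 0.503442) = 3.3365e-05 rad = 6.882″.

Δλ = 6.88″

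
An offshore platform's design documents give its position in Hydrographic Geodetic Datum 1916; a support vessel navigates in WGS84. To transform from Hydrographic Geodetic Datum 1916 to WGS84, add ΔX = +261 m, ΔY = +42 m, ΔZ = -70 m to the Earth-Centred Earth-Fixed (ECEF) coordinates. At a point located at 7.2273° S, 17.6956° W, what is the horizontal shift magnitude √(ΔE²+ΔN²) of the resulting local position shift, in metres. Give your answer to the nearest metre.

The local east axis at (φ, λ) is (−sin λ, cos λ, 0), so ΔE = −sin(-17.6956°)·261 + cos(-17.6956°)·42 = 119.35 m.
The local north axis is (−sin φ cos λ, −sin φ sin λ, cos φ), giving ΔN = 31.282 − 1.606 − 69.444 = -39.77 m.
Horizontal magnitude = √(ΔE² + ΔN²) = √(119.35² + (-39.77)²) = 125.80 m.

126 m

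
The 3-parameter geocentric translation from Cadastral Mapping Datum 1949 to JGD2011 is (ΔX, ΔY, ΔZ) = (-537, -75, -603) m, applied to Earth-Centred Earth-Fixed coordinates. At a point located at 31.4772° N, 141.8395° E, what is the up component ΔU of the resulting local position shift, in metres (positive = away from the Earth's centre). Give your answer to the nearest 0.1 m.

At φ = 31.4772°, λ = 141.8395°: sin φ = 0.522159, cos φ = 0.852848, sin λ = 0.617866, cos λ = -0.786283.
ΔU = cos φ cos λ·ΔX + cos φ sin λ·ΔY + sin φ·ΔZ = (0.852848)(-0.786283)(-537) + (0.852848)(0.617866)(-75) + (0.522159)(-603) = 5.72 m.

ΔU = 5.7 m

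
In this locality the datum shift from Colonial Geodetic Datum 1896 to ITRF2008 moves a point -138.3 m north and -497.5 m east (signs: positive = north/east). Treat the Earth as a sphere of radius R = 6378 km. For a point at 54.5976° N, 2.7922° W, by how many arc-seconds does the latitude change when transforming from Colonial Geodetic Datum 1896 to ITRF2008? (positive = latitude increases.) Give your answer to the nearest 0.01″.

On a sphere of radius R, 1 rad of latitude = R, so Δφ = ΔN / R = -138.3 / 6378000 = -2.1684e-05 rad = -4.473″.

Δφ = -4.47″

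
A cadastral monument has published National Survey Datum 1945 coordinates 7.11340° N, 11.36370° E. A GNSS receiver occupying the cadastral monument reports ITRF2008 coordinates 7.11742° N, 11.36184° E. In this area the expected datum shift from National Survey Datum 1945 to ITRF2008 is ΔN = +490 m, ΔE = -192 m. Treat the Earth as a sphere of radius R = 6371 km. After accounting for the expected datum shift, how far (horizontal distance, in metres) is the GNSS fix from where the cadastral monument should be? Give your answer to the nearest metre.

45 m

Observed coordinate differences: Δφ = +0.00402°, Δλ = -0.00186°.
Converting to metres (1° lat = 111195 m, cos φ = 0.992303): observed ΔN = 447.0 m, observed ΔE = -205.2 m.
Subtracting the expected shift leaves a residual of 447.0 − (490) = -43.0 m north and -205.2 − (-192) = -13.2 m east.
Residual distance = √((-43.0)² + (-13.2)²) = 45.0 m.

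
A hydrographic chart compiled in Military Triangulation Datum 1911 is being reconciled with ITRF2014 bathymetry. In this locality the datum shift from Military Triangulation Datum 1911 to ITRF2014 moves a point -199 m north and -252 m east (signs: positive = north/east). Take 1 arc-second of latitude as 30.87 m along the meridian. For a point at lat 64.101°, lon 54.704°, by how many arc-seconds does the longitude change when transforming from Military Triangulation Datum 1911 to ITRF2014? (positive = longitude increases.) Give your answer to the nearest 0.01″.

Δλ = -18.69″

At latitude 64.101°, cos φ = 0.436786.
1″ of longitude at this latitude = 30.87 × cos φ = 13.4836 m, so Δλ = -252.0 / 13.4836 = -18.689″.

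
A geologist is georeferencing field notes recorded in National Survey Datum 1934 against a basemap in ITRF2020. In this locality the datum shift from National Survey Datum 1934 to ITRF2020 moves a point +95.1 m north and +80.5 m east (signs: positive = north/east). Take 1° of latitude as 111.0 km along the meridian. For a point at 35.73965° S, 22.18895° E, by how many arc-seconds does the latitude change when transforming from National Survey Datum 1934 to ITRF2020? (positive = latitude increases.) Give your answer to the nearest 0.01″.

Δφ = 3.08″

1° of latitude = 111.0 km, so Δφ = 95.1 / 111000 = 0.0008568° = 3.084″.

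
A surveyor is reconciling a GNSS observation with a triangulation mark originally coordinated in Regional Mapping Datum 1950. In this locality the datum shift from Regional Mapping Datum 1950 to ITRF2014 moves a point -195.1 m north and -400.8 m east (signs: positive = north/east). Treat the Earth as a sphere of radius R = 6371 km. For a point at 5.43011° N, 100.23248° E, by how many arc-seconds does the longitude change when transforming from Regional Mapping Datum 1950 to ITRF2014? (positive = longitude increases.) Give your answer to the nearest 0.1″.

Δλ = -13.0″

At latitude 5.43011°, cos φ = 0.995512.
One radian of longitude at latitude φ spans R cos φ, so Δλ = ΔE / (R cos φ) = -400.8 / (6371000 × 0.995512) = -6.3194e-05 rad = -13.035″.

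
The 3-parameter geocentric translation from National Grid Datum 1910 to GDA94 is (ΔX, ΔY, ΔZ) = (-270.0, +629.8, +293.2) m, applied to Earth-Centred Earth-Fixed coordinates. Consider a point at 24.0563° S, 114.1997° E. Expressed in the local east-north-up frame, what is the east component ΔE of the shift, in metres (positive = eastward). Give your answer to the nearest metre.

At φ = -24.0563°, λ = 114.1997°: sin φ = -0.407634, cos φ = 0.913145, sin λ = 0.912122, cos λ = -0.409918.
ΔE = −sin λ·ΔX + cos λ·ΔY = −(0.912122)·(-270.0) + (-0.409918)·(629.8) = -11.89 m.

ΔE = -12 m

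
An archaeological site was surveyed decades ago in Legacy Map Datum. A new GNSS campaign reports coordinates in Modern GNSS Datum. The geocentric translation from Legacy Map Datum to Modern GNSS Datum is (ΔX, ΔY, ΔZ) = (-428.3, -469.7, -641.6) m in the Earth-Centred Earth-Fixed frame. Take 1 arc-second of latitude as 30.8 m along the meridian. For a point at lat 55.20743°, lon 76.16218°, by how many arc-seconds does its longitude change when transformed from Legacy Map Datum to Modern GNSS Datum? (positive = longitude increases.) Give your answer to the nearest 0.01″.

sin φ = 0.821223, cos φ = 0.570607, sin λ = 0.970977, cos λ = 0.239174.
East component: ΔE = −sin λ·ΔX + cos λ·ΔY = −(0.970977)(-428.3) + (0.239174)(-469.7) = 303.53 m.
1° of latitude spans 3600 × 30.80 = 110880 m; at latitude φ, 1° of longitude spans that × cos φ = 63268.9 m, so Δλ = 303.53 / 63268.9 × 3600 = 17.271″.

Δλ = 17.27″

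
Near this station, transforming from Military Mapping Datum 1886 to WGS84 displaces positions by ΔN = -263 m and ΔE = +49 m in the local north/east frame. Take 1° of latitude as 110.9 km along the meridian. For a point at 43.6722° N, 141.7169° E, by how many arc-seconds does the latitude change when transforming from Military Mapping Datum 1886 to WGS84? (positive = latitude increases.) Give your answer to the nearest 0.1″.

1° of latitude = 110.9 km, so Δφ = -263.0 / 110900 = -0.0023715° = -8.537″.

Δφ = -8.5″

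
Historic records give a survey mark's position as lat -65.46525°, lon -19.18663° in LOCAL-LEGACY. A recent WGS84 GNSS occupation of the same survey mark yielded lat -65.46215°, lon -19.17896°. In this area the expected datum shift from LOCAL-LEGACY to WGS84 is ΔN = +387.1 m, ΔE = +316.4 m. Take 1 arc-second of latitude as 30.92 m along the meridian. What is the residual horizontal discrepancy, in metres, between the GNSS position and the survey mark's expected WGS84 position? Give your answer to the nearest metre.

Observed coordinate differences: Δφ = +0.00310°, Δλ = +0.00767°.
Converting to metres (1° lat = 111312 m, cos φ = 0.415245): observed ΔN = 345.1 m, observed ΔE = 354.5 m.
Subtracting the expected shift leaves a residual of 345.1 − (387.1) = -42.0 m north and 354.5 − (316.4) = 38.1 m east.
Residual distance = √((-42.0)² + 38.1²) = 56.7 m.

57 m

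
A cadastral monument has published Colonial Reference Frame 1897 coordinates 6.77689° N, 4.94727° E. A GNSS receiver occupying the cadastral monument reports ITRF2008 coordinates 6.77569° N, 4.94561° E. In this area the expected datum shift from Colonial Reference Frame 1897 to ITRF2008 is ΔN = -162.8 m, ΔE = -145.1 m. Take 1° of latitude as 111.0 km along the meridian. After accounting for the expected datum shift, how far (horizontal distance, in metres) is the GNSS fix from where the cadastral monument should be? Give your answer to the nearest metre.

48 m

Observed coordinate differences: Δφ = -0.00120°, Δλ = -0.00166°.
Converting to metres (1° lat = 111000 m, cos φ = 0.993013): observed ΔN = -133.2 m, observed ΔE = -183.0 m.
Subtracting the expected shift leaves a residual of -133.2 − (-162.8) = 29.6 m north and -183.0 − (-145.1) = -37.9 m east.
Residual distance = √(29.6² + (-37.9)²) = 48.1 m.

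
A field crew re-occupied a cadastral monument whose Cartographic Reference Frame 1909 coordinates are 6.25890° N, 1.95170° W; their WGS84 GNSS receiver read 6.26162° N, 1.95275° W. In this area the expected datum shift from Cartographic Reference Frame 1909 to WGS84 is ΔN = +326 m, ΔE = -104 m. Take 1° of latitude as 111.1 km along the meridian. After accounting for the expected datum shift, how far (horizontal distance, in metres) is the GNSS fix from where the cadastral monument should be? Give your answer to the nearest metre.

Observed coordinate differences: Δφ = +0.00272°, Δλ = -0.00105°.
Converting to metres (1° lat = 111100 m, cos φ = 0.994039): observed ΔN = 302.2 m, observed ΔE = -116.0 m.
Subtracting the expected shift leaves a residual of 302.2 − (326) = -23.8 m north and -116.0 − (-104) = -12.0 m east.
Residual distance = √((-23.8)² + (-12.0)²) = 26.6 m.

27 m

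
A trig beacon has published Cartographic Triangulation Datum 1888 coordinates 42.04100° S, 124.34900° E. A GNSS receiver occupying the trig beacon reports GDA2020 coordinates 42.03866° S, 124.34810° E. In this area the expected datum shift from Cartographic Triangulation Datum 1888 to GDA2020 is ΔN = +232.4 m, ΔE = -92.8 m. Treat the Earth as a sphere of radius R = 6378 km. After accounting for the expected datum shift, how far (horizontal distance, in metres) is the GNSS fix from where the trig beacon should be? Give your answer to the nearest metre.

Observed coordinate differences: Δφ = +0.00234°, Δλ = -0.00090°.
Converting to metres (1° lat = 111317 m, cos φ = 0.742666): observed ΔN = 260.5 m, observed ΔE = -74.4 m.
Subtracting the expected shift leaves a residual of 260.5 − (232.4) = 28.1 m north and -74.4 − (-92.8) = 18.4 m east.
Residual distance = √(28.1² + 18.4²) = 33.6 m.

34 m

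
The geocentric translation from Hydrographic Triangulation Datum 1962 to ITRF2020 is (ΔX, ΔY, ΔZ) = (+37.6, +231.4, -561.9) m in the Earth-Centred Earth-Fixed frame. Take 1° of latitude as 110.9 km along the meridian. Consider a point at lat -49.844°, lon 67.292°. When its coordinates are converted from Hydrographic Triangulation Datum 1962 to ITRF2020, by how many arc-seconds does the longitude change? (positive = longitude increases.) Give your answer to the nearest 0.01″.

sin φ = -0.764291, cos φ = 0.644871, sin λ = 0.922484, cos λ = 0.386035.
East component: ΔE = −sin λ·ΔX + cos λ·ΔY = −(0.922484)(37.6) + (0.386035)(231.4) = 54.64 m.
1° of latitude spans 110900 m; at latitude φ, 1° of longitude spans that × cos φ = 71516.2 m, so Δλ = 54.64 / 71516.2 × 3600 = 2.751″.

Δλ = 2.75″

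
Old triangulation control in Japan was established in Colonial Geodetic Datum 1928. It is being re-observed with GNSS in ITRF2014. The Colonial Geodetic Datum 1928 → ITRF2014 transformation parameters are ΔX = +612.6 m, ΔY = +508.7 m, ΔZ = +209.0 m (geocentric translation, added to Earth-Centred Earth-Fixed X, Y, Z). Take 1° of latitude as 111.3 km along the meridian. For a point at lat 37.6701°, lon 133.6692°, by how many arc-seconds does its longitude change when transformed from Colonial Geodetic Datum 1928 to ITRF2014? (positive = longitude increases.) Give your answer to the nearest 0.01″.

sin φ = 0.611114, cos φ = 0.791543, sin λ = 0.723338, cos λ = -0.690494.
East component: ΔE = −sin λ·ΔX + cos λ·ΔY = −(0.723338)(612.6) + (-0.690494)(508.7) = -794.37 m.
1° of latitude spans 111300 m; at latitude φ, 1° of longitude spans that × cos φ = 88098.7 m, so Δλ = -794.37 / 88098.7 × 3600 = -32.461″.

Δλ = -32.46″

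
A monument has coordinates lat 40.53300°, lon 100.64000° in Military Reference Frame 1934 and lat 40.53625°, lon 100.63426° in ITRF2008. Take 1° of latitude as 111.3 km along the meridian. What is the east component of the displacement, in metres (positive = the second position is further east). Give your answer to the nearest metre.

Δφ = 40.53625° − 40.53300° = +0.00325°; Δλ = 100.63426° − 100.64000° = -0.00574°.
ΔN = Δφ × 111300 = 361.7 m; ΔE = Δλ × 111300 × cos(40.53300°) = -0.00574 × 111300 × 0.760032 = -485.6 m.

ΔE = -486 m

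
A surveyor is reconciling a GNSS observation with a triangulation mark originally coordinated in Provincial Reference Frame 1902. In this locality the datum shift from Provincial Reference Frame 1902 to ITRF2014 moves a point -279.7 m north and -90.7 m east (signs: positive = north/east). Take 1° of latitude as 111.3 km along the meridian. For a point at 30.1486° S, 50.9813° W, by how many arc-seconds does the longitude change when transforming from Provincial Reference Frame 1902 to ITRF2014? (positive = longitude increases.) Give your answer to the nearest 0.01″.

At latitude -30.1486°, cos φ = 0.864726.
1° of longitude at this latitude = 111.3 × cos φ = 96.24 km, so Δλ = -90.7 / 96244.0 = -0.0009424° = -3.393″.

Δλ = -3.39″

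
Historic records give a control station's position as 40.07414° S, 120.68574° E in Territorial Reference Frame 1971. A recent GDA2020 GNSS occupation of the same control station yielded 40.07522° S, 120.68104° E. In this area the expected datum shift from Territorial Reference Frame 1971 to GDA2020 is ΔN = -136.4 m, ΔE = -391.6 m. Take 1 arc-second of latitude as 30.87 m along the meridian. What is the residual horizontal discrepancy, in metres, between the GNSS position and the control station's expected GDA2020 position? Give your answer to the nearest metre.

Observed coordinate differences: Δφ = -0.00108°, Δλ = -0.00470°.
Converting to metres (1° lat = 111132 m, cos φ = 0.765212): observed ΔN = -120.0 m, observed ΔE = -399.7 m.
Subtracting the expected shift leaves a residual of -120.0 − (-136.4) = 16.4 m north and -399.7 − (-391.6) = -8.1 m east.
Residual distance = √(16.4² + (-8.1)²) = 18.3 m.

18 m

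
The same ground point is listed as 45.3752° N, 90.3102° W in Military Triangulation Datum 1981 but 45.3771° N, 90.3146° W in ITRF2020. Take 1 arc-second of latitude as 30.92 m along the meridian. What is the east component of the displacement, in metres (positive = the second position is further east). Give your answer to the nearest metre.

ΔE = -344 m

Δφ = 45.3771° − 45.3752° = +0.0019°; Δλ = -90.3146° − -90.3102° = -0.0044°.
1° of latitude = 3600 × 30.92 = 111312 m.
ΔN = Δφ × 111312 = 211.5 m; ΔE = Δλ × 111312 × cos(45.3752°) = -0.0044 × 111312 × 0.702461 = -344.0 m.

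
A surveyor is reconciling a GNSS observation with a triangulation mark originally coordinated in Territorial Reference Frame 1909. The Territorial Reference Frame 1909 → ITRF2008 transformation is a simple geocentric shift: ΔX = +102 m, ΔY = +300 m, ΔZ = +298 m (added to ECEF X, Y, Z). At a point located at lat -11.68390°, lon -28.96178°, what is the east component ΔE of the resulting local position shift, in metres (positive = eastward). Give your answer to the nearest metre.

At φ = -11.68390°, λ = -28.96178°: sin φ = -0.202512, cos φ = 0.979280, sin λ = -0.484226, cos λ = 0.874943.
ΔE = −sin λ·ΔX + cos λ·ΔY = −(-0.484226)·(102) + (0.874943)·(300) = 311.87 m.

ΔE = 312 m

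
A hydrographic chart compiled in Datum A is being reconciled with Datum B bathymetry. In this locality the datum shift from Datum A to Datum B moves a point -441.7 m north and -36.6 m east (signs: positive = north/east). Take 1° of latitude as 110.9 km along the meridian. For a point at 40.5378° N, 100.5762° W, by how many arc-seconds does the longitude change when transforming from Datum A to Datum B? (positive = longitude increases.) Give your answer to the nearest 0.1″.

At latitude 40.5378°, cos φ = 0.759977.
1° of longitude at this latitude = 110.9 × cos φ = 84.28 km, so Δλ = -36.6 / 84281.5 = -0.0004343° = -1.563″.

Δλ = -1.6″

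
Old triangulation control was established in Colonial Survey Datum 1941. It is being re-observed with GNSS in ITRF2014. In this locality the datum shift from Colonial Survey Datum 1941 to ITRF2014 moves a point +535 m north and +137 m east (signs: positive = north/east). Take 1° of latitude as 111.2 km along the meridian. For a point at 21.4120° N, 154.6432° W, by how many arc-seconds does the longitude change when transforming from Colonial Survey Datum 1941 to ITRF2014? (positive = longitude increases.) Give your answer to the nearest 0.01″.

Δλ = 4.76″

At latitude 21.4120°, cos φ = 0.930979.
1° of longitude at this latitude = 111.2 × cos φ = 103.52 km, so Δλ = 137.0 / 103524.9 = 0.0013234° = 4.764″.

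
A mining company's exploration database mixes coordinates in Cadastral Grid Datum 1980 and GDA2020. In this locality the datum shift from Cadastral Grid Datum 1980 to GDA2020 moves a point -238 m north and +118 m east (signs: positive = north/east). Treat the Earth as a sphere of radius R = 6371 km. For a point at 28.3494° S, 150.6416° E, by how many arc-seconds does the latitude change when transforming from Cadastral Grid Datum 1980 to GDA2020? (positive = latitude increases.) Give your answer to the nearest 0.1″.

Δφ = -7.7″

On a sphere of radius R, 1 rad of latitude = R, so Δφ = ΔN / R = -238.0 / 6371000 = -3.7357e-05 rad = -7.705″.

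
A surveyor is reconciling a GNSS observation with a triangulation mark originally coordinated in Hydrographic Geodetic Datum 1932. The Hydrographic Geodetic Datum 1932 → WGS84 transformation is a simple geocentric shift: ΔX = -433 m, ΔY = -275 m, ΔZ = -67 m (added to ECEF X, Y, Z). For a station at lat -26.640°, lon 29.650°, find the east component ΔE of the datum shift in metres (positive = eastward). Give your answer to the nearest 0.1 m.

At φ = -26.640°, λ = 29.650°: sin φ = -0.448383, cos φ = 0.893841, sin λ = 0.494700, cos λ = 0.869064.
ΔE = −sin λ·ΔX + cos λ·ΔY = −(0.494700)·(-433) + (0.869064)·(-275) = -24.79 m.

ΔE = -24.8 m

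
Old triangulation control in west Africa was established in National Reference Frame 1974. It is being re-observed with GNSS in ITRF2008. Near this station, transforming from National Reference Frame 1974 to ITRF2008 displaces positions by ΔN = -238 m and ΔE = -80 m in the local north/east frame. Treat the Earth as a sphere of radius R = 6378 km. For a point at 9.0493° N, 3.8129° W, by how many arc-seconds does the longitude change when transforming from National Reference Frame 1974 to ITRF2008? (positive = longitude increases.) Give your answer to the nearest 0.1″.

Δλ = -2.6″

At latitude 9.0493°, cos φ = 0.987553.
One radian of longitude at latitude φ spans R cos φ, so Δλ = ΔE / (R cos φ) = -80.0 / (6378000 × 0.987553) = -1.2701e-05 rad = -2.620″.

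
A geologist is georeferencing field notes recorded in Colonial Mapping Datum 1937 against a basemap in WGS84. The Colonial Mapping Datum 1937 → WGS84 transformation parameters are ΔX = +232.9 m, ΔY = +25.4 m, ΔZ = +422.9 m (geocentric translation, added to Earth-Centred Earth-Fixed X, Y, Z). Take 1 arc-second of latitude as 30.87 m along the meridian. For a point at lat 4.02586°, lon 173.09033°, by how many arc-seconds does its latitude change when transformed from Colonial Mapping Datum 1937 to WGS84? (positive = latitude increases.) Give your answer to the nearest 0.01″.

sin φ = 0.070207, cos φ = 0.997532, sin λ = 0.120304, cos λ = -0.992737.
North component: ΔN = −sin φ cos λ·ΔX − sin φ sin λ·ΔY + cos φ·ΔZ = −(0.070207)(-0.992737)(232.9) − (0.070207)(0.120304)(25.4) + (0.997532)(422.9) = 437.87 m.
1° of latitude spans 3600 × 30.87 = 111132 m, so Δφ = 437.87 / 111132 × 3600 = 14.184″.

Δφ = 14.18″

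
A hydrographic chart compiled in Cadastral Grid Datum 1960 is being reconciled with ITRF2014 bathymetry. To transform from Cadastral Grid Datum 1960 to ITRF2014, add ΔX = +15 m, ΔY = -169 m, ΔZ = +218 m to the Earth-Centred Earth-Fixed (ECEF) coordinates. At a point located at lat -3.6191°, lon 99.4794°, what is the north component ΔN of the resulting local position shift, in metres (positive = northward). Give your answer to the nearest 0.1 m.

ΔN = 206.9 m

At φ = -3.6191°, λ = 99.4794°: sin φ = -0.063123, cos φ = 0.998006, sin λ = 0.986345, cos λ = -0.164693.
ΔN = −sin φ cos λ·ΔX − sin φ sin λ·ΔY + cos φ·ΔZ = −(-0.063123)(-0.164693)(15) − (-0.063123)(0.986345)(-169) + (0.998006)(218) = 206.89 m.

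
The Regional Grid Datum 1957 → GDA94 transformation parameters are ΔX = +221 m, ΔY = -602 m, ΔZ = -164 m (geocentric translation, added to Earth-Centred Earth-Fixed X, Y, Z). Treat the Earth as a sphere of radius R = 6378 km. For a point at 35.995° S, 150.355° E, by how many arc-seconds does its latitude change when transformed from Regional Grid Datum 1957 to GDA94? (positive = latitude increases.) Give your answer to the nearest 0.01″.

Δφ = -13.60″

sin φ = -0.587715, cos φ = 0.809068, sin λ = 0.494625, cos λ = -0.869107.
North component: ΔN = −sin φ cos λ·ΔX − sin φ sin λ·ΔY + cos φ·ΔZ = −(-0.587715)(-0.869107)(221) − (-0.587715)(0.494625)(-602) + (0.809068)(-164) = -420.57 m.
1° of latitude spans πR/180 = 111317 m, so Δφ = -420.57 / 111317 × 3600 = -13.601″.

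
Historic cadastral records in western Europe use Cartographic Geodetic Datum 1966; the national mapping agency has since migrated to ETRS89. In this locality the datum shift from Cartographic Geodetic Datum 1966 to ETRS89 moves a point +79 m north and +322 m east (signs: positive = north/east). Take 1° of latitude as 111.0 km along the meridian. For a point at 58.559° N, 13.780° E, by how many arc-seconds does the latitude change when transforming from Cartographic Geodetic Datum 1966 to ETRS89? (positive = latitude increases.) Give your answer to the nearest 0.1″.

1° of latitude = 111.0 km, so Δφ = 79.0 / 111000 = 0.0007117° = 2.562″.

Δφ = 2.6″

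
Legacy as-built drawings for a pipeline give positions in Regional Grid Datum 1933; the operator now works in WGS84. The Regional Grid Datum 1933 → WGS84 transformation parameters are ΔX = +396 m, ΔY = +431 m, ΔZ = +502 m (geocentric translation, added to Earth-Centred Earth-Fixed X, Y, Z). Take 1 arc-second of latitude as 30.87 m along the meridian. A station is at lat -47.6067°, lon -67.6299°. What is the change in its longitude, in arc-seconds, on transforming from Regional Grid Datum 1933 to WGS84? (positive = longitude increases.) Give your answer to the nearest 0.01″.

sin φ = -0.738534, cos φ = 0.674216, sin λ = -0.924745, cos λ = 0.380588.
East component: ΔE = −sin λ·ΔX + cos λ·ΔY = −(-0.924745)(396) + (0.380588)(431) = 530.23 m.
1° of latitude spans 3600 × 30.87 = 111132 m; at latitude φ, 1° of longitude spans that × cos φ = 74927.0 m, so Δλ = 530.23 / 74927.0 × 3600 = 25.476″.

Δλ = 25.48″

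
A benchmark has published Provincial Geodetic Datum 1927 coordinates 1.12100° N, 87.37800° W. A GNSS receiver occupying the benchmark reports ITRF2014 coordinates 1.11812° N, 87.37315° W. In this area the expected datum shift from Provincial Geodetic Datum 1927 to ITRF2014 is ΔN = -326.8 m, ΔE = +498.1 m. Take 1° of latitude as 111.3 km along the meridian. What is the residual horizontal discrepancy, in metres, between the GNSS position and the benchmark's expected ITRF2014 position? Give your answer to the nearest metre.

42 m

Observed coordinate differences: Δφ = -0.00288°, Δλ = +0.00485°.
Converting to metres (1° lat = 111300 m, cos φ = 0.999809): observed ΔN = -320.5 m, observed ΔE = 539.7 m.
Subtracting the expected shift leaves a residual of -320.5 − (-326.8) = 6.3 m north and 539.7 − (498.1) = 41.6 m east.
Residual distance = √(6.3² + 41.6²) = 42.1 m.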